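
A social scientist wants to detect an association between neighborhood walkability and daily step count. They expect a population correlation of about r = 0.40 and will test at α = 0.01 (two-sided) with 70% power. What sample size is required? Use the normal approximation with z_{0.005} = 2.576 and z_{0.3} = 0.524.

Fisher's z: C = ½·ln((1+r)/(1−r)) = ½·ln(2.3333) = 0.4236.
n = ((z_{α/2} + z_β)/C)² + 3.
(2.576 + 0.524) / 0.4236 = 3.100 / 0.4236 = 7.318.
n = 7.318² + 3 = 53.56 + 3 = 56.6.
Round up.

n = 57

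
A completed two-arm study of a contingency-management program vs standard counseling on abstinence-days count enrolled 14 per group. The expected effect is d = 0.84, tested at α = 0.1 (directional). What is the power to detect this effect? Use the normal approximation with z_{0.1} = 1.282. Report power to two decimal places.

power ≈ 0.83

For two equal groups, power = Φ(d·√(n/2) − z_{α}).
d·√(n/2) = 0.84 × √(14/2) = 0.84 × 2.646 = 2.222.
z_β = 2.222 − 1.282 = 0.940.
Power = Φ(0.940) = 0.827.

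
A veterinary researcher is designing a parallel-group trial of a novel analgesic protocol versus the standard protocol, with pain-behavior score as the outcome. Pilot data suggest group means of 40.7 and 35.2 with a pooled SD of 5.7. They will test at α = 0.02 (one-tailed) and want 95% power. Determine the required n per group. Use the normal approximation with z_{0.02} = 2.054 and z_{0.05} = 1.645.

Cohen's d = |M₁ − M₂| / SD_pooled = |40.7 − 35.2| / 5.7 = 5.5 / 5.7 = 0.965.
For two independent groups with equal n: n = 2·((z_{α} + z_β) / d)².
z_{α} + z_β = 2.054 + 1.645 = 3.699.
n = 2 × (3.699 / 0.965)² = 2 × 3.833² = 2 × 14.69 = 29.4.
Round up to the next whole participant.

n = 30 per group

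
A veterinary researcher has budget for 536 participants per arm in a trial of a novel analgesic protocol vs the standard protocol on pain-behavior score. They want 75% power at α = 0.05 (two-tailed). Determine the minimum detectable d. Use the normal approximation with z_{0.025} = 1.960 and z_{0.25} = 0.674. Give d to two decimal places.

d_min ≈ 0.16

For two independent groups of n = 536 each: d_min = (z_{α/2} + z_β)·√(2/n).
z-sum = 1.960 + 0.674 = 2.634.
d_min = 2.634 × √(2/536) = 2.634 × 0.0611 = 0.161.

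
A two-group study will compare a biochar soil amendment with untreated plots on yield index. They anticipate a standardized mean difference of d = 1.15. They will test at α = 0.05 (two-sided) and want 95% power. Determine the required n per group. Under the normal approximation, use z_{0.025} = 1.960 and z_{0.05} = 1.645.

For two independent groups with equal n: n = 2·((z_{α/2} + z_β) / d)².
z_{α/2} + z_β = 1.960 + 1.645 = 3.605.
n = 2 × (3.605 / 1.15)² = 2 × 3.135² = 2 × 9.83 = 19.7.
Round up to the next whole participant.

n = 20 per group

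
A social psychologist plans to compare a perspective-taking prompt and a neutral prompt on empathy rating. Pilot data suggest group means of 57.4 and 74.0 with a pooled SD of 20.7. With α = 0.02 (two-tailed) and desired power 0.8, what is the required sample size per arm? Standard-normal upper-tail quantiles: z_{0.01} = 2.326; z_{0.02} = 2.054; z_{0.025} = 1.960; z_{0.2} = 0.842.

Cohen's d = |M₁ − M₂| / SD_pooled = |57.4 − 74.0| / 20.7 = 16.6 / 20.7 = 0.802.
For two independent groups with equal n: n = 2·((z_{α/2} + z_β) / d)².
z_{α/2} + z_β = 2.326 + 0.842 = 3.168.
n = 2 × (3.168 / 0.802)² = 2 × 3.950² = 2 × 15.60 = 31.2.
Round up to the next whole participant.

n = 32 per group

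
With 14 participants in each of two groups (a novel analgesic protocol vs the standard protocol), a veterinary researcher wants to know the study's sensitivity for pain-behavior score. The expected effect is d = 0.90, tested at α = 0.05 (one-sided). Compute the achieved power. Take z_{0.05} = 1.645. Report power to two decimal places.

For two equal groups, power = Φ(d·√(n/2) − z_{α}).
d·√(n/2) = 0.90 × √(14/2) = 0.90 × 2.646 = 2.381.
z_β = 2.381 − 1.645 = 0.736.
Power = Φ(0.736) = 0.769.

power ≈ 0.77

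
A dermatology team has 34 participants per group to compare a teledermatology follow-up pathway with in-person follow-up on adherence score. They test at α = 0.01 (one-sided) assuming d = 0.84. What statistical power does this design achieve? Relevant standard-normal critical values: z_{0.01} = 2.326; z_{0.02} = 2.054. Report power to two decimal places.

power ≈ 0.87

For two equal groups, power = Φ(d·√(n/2) − z_{α}).
d·√(n/2) = 0.84 × √(34/2) = 0.84 × 4.123 = 3.463.
z_β = 3.463 − 2.326 = 1.137.
Power = Φ(1.137) = 0.872.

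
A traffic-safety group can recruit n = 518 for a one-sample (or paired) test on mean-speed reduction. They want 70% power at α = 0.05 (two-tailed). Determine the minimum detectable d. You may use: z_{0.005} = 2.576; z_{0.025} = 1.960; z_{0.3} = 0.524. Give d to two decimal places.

For a single sample (or paired design) of n = 518: d_min = (z_{α/2} + z_β)/√n.
z-sum = 1.960 + 0.524 = 2.484.
d_min = 2.484 / √518 = 2.484 / 22.760 = 0.109.

d_min ≈ 0.11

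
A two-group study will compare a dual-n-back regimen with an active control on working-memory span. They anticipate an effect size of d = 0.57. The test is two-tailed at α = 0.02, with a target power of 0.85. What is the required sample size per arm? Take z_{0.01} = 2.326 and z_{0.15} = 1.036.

For two independent groups with equal n: n = 2·((z_{α/2} + z_β) / d)².
z_{α/2} + z_β = 2.326 + 1.036 = 3.362.
n = 2 × (3.362 / 0.57)² = 2 × 5.898² = 2 × 34.79 = 69.6.
Round up to the next whole participant.

n = 70 per group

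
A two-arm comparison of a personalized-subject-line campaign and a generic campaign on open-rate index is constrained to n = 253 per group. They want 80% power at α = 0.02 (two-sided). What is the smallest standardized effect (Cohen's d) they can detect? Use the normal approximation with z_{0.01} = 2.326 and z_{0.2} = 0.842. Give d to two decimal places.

d_min ≈ 0.28

For two independent groups of n = 253 each: d_min = (z_{α/2} + z_β)·√(2/n).
z-sum = 2.326 + 0.842 = 3.168.
d_min = 3.168 × √(2/253) = 3.168 × 0.0889 = 0.282.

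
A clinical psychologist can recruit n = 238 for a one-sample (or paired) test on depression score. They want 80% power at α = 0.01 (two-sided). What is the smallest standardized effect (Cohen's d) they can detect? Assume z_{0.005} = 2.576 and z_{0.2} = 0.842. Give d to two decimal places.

For a single sample (or paired design) of n = 238: d_min = (z_{α/2} + z_β)/√n.
z-sum = 2.576 + 0.842 = 3.418.
d_min = 3.418 / √238 = 3.418 / 15.427 = 0.222.

d_min ≈ 0.22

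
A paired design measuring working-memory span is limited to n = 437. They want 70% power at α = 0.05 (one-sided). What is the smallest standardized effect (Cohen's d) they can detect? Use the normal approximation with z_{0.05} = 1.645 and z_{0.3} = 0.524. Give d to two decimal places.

For a single sample (or paired design) of n = 437: d_min = (z_{α} + z_β)/√n.
z-sum = 1.645 + 0.524 = 2.169.
d_min = 2.169 / √437 = 2.169 / 20.905 = 0.104.

d_min ≈ 0.10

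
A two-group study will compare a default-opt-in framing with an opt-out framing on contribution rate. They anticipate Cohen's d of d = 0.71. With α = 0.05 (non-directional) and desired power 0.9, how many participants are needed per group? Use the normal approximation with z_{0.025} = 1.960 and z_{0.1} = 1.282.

For two independent groups with equal n: n = 2·((z_{α/2} + z_β) / d)².
z_{α/2} + z_β = 1.960 + 1.282 = 3.242.
n = 2 × (3.242 / 0.71)² = 2 × 4.566² = 2 × 20.85 = 41.7.
Round up to the next whole participant.

n = 42 per group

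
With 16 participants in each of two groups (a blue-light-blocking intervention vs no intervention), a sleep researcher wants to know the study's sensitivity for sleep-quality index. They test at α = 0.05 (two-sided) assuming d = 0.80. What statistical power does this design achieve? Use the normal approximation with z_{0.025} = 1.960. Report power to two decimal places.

power ≈ 0.62

For two equal groups, power = Φ(d·√(n/2) − z_{α/2}).
d·√(n/2) = 0.80 × √(16/2) = 0.80 × 2.828 = 2.263.
z_β = 2.263 − 1.960 = 0.303.
Power = Φ(0.303) = 0.619.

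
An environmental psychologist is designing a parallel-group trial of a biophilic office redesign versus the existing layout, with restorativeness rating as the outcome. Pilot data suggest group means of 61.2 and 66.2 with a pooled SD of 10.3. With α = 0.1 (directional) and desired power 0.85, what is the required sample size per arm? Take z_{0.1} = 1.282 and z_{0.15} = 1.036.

n = 46 per group

Cohen's d = |M₁ − M₂| / SD_pooled = |61.2 − 66.2| / 10.3 = 5.0 / 10.3 = 0.485.
For two independent groups with equal n: n = 2·((z_{α} + z_β) / d)².
z_{α} + z_β = 1.282 + 1.036 = 2.318.
n = 2 × (2.318 / 0.485)² = 2 × 4.779² = 2 × 22.84 = 45.7.
Round up to the next whole participant.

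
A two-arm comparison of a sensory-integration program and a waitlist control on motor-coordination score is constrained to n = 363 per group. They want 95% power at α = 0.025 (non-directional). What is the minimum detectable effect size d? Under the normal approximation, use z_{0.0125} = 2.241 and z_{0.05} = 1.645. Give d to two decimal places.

For two independent groups of n = 363 each: d_min = (z_{α/2} + z_β)·√(2/n).
z-sum = 2.241 + 1.645 = 3.886.
d_min = 3.886 × √(2/363) = 3.886 × 0.0742 = 0.288.

d_min ≈ 0.29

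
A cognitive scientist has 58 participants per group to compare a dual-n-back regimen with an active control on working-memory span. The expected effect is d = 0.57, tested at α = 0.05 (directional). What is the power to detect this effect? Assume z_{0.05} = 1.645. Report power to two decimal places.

For two equal groups, power = Φ(d·√(n/2) − z_{α}).
d·√(n/2) = 0.57 × √(58/2) = 0.57 × 5.385 = 3.070.
z_β = 3.070 − 1.645 = 1.425.
Power = Φ(1.425) = 0.923.

power ≈ 0.92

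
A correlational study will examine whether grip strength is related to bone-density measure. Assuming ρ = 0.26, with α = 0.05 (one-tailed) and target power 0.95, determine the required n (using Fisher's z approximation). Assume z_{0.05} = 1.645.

n = 156

Fisher's z: C = ½·ln((1+r)/(1−r)) = ½·ln(1.7027) = 0.2661.
n = ((z_{α} + z_β)/C)² + 3.
(1.645 + 1.645) / 0.2661 = 3.290 / 0.2661 = 12.364.
n = 12.364² + 3 = 152.86 + 3 = 155.9.
Round up.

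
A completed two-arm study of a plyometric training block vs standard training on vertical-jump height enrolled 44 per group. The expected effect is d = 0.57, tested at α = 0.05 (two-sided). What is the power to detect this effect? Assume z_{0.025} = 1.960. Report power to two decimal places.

power ≈ 0.76

For two equal groups, power = Φ(d·√(n/2) − z_{α/2}).
d·√(n/2) = 0.57 × √(44/2) = 0.57 × 4.690 = 2.674.
z_β = 2.674 − 1.960 = 0.714.
Power = Φ(0.714) = 0.762.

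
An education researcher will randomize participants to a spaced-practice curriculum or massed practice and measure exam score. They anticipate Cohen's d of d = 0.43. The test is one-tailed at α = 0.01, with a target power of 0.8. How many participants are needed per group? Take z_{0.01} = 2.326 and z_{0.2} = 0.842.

n = 109 per group

For two independent groups with equal n: n = 2·((z_{α} + z_β) / d)².
z_{α} + z_β = 2.326 + 0.842 = 3.168.
n = 2 × (3.168 / 0.43)² = 2 × 7.367² = 2 × 54.28 = 108.6.
Round up to the next whole participant.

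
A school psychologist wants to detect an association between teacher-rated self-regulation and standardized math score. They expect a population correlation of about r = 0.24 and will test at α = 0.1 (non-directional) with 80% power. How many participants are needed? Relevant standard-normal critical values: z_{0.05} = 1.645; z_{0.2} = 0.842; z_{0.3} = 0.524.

n = 107

Fisher's z: C = ½·ln((1+r)/(1−r)) = ½·ln(1.6316) = 0.2448.
n = ((z_{α/2} + z_β)/C)² + 3.
(1.645 + 0.842) / 0.2448 = 2.487 / 0.2448 = 10.159.
n = 10.159² + 3 = 103.21 + 3 = 106.2.
Round up.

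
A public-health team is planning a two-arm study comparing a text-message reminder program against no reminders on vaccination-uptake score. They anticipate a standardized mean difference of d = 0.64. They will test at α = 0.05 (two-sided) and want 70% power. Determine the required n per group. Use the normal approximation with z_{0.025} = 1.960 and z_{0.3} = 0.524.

n = 31 per group

For two independent groups with equal n: n = 2·((z_{α/2} + z_β) / d)².
z_{α/2} + z_β = 1.960 + 0.524 = 2.484.
n = 2 × (2.484 / 0.64)² = 2 × 3.881² = 2 × 15.06 = 30.1.
Round up to the next whole participant.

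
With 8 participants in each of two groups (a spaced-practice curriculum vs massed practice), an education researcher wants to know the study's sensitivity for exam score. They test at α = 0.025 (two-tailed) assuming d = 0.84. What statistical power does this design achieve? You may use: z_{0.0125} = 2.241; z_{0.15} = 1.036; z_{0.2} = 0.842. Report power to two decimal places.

power ≈ 0.29

For two equal groups, power = Φ(d·√(n/2) − z_{α/2}).
d·√(n/2) = 0.84 × √(8/2) = 0.84 × 2.000 = 1.680.
z_β = 1.680 − 2.241 = -0.561.
Power = Φ(-0.561) = 0.287.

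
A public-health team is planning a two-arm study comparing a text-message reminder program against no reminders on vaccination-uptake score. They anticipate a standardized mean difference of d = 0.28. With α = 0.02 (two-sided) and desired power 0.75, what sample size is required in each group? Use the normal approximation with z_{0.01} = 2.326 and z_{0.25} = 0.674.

n = 230 per group

For two independent groups with equal n: n = 2·((z_{α/2} + z_β) / d)².
z_{α/2} + z_β = 2.326 + 0.674 = 3.000.
n = 2 × (3.000 / 0.28)² = 2 × 10.714² = 2 × 114.80 = 229.6.
Round up to the next whole participant.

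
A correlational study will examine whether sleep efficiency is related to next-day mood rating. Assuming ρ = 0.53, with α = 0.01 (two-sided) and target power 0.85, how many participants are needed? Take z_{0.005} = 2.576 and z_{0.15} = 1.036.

Fisher's z: C = ½·ln((1+r)/(1−r)) = ½·ln(3.2553) = 0.5901.
n = ((z_{α/2} + z_β)/C)² + 3.
(2.576 + 1.036) / 0.5901 = 3.612 / 0.5901 = 6.121.
n = 6.121² + 3 = 37.47 + 3 = 40.5.
Round up.

n = 41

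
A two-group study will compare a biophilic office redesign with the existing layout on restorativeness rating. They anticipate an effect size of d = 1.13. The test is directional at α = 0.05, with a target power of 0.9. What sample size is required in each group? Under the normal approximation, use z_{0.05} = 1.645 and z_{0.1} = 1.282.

n = 14 per group

For two independent groups with equal n: n = 2·((z_{α} + z_β) / d)².
z_{α} + z_β = 1.645 + 1.282 = 2.927.
n = 2 × (2.927 / 1.13)² = 2 × 2.590² = 2 × 6.71 = 13.4.
Round up to the next whole participant.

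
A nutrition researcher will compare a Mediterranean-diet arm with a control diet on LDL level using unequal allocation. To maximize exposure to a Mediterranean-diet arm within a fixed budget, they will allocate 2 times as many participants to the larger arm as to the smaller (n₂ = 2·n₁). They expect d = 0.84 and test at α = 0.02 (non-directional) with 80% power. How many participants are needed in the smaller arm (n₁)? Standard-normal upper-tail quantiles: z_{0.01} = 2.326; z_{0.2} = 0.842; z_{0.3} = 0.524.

With allocation ratio k = n₂/n₁ = 2, Var(x̄₁−x̄₂) = σ²(1/n₁ + 1/(k·n₁)) = σ²·(k+1)/(k·n₁).
So n₁ = (1 + 1/k)·((z_{α/2} + z_β)/d)² = 1.500 × (3.168/0.84)².
n₁ = 1.500 × 14.22 = 21.3.
Round up: n₁ = 22, giving n₂ = 2 × 22 = 44.

n₁ = 22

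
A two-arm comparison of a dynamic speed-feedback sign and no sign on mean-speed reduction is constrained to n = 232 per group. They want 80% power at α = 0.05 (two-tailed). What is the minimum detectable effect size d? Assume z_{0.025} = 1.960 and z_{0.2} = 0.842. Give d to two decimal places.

d_min ≈ 0.26

For two independent groups of n = 232 each: d_min = (z_{α/2} + z_β)·√(2/n).
z-sum = 1.960 + 0.842 = 2.802.
d_min = 2.802 × √(2/232) = 2.802 × 0.0928 = 0.260.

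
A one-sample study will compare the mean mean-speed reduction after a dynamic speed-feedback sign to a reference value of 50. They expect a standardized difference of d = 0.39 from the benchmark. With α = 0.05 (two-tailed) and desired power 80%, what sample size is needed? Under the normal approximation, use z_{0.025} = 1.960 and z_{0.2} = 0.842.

For a one-sample test: n = ((z_{α/2} + z_β) / d)².
z_{α/2} + z_β = 1.960 + 0.842 = 2.802.
n = (2.802 / 0.39)² = 7.185² = 51.62.
Round up.

n = 52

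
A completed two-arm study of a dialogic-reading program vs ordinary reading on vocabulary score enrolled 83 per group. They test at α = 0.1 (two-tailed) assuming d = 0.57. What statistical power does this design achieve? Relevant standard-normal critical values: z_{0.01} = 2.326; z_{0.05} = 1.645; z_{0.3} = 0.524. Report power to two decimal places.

power ≈ 0.98

For two equal groups, power = Φ(d·√(n/2) − z_{α/2}).
d·√(n/2) = 0.57 × √(83/2) = 0.57 × 6.442 = 3.672.
z_β = 3.672 − 1.645 = 2.027.
Power = Φ(2.027) = 0.979.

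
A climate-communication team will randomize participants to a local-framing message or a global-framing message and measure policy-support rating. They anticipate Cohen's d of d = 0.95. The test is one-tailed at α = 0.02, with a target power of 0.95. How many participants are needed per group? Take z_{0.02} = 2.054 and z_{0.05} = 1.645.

For two independent groups with equal n: n = 2·((z_{α} + z_β) / d)².
z_{α} + z_β = 2.054 + 1.645 = 3.699.
n = 2 × (3.699 / 0.95)² = 2 × 3.894² = 2 × 15.16 = 30.3.
Round up to the next whole participant.

n = 31 per group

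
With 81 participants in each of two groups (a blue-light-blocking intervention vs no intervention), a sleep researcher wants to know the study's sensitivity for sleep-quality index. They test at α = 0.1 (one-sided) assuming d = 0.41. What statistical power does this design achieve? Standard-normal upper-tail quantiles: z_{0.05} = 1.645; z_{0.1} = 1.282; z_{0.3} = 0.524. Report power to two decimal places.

power ≈ 0.91

For two equal groups, power = Φ(d·√(n/2) − z_{α}).
d·√(n/2) = 0.41 × √(81/2) = 0.41 × 6.364 = 2.609.
z_β = 2.609 − 1.282 = 1.327.
Power = Φ(1.327) = 0.908.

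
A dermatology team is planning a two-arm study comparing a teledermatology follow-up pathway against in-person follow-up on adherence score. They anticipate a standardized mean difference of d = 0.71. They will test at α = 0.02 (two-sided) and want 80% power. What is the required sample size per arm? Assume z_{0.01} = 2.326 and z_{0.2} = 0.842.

n = 40 per group

For two independent groups with equal n: n = 2·((z_{α/2} + z_β) / d)².
z_{α/2} + z_β = 2.326 + 0.842 = 3.168.
n = 2 × (3.168 / 0.71)² = 2 × 4.462² = 2 × 19.91 = 39.8.
Round up to the next whole participant.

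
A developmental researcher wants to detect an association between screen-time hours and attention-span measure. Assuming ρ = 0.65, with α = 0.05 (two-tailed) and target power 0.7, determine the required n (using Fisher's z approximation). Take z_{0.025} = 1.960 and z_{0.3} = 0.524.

Fisher's z: C = ½·ln((1+r)/(1−r)) = ½·ln(4.7143) = 0.7753.
n = ((z_{α/2} + z_β)/C)² + 3.
(1.960 + 0.524) / 0.7753 = 2.484 / 0.7753 = 3.204.
n = 3.204² + 3 = 10.27 + 3 = 13.3.
Round up.

n = 14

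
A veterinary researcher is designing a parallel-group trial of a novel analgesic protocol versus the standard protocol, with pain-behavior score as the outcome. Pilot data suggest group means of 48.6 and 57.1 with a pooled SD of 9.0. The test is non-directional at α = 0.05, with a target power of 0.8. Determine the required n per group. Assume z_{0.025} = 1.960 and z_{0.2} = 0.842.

Cohen's d = |M₁ − M₂| / SD_pooled = |48.6 − 57.1| / 9.0 = 8.5 / 9.0 = 0.944.
For two independent groups with equal n: n = 2·((z_{α/2} + z_β) / d)².
z_{α/2} + z_β = 1.960 + 0.842 = 2.802.
n = 2 × (2.802 / 0.944)² = 2 × 2.968² = 2 × 8.81 = 17.6.
Round up to the next whole participant.

n = 18 per group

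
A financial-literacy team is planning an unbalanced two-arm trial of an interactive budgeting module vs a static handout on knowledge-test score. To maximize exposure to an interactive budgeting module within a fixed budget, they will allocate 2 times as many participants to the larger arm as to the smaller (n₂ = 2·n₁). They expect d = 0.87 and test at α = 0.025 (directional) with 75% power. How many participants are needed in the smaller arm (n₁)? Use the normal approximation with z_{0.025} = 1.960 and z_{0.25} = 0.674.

n₁ = 14

With allocation ratio k = n₂/n₁ = 2, Var(x̄₁−x̄₂) = σ²(1/n₁ + 1/(k·n₁)) = σ²·(k+1)/(k·n₁).
So n₁ = (1 + 1/k)·((z_{α} + z_β)/d)² = 1.500 × (2.634/0.87)².
n₁ = 1.500 × 9.17 = 13.7.
Round up: n₁ = 14, giving n₂ = 2 × 14 = 28.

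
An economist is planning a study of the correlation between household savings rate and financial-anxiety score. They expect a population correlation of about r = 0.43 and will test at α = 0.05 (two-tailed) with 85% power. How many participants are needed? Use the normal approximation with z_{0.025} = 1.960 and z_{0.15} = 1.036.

n = 46

Fisher's z: C = ½·ln((1+r)/(1−r)) = ½·ln(2.5088) = 0.4599.
n = ((z_{α/2} + z_β)/C)² + 3.
(1.960 + 1.036) / 0.4599 = 2.996 / 0.4599 = 6.514.
n = 6.514² + 3 = 42.44 + 3 = 45.4.
Round up.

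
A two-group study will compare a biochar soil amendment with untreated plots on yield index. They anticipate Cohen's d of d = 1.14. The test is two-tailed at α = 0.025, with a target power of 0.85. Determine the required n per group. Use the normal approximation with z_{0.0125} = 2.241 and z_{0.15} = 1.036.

For two independent groups with equal n: n = 2·((z_{α/2} + z_β) / d)².
z_{α/2} + z_β = 2.241 + 1.036 = 3.277.
n = 2 × (3.277 / 1.14)² = 2 × 2.875² = 2 × 8.26 = 16.5.
Round up to the next whole participant.

n = 17 per group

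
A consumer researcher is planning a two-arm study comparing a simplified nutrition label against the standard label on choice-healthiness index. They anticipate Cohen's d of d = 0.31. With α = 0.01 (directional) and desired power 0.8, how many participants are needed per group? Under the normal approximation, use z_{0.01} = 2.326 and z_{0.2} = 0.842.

For two independent groups with equal n: n = 2·((z_{α} + z_β) / d)².
z_{α} + z_β = 2.326 + 0.842 = 3.168.
n = 2 × (3.168 / 0.31)² = 2 × 10.219² = 2 × 104.44 = 208.9.
Round up to the next whole participant.

n = 209 per group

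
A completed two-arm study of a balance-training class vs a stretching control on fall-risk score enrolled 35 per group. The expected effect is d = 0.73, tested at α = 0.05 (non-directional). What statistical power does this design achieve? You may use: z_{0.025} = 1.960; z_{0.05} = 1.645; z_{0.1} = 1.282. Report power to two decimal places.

For two equal groups, power = Φ(d·√(n/2) − z_{α/2}).
d·√(n/2) = 0.73 × √(35/2) = 0.73 × 4.183 = 3.054.
z_β = 3.054 − 1.960 = 1.094.
Power = Φ(1.094) = 0.863.

power ≈ 0.86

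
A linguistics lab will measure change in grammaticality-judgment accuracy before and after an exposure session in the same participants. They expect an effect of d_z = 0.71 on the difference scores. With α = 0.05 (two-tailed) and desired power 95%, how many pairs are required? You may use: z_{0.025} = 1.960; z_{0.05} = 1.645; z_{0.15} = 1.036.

For a paired (one-sample on differences) test: n = ((z_{α/2} + z_β) / d)².
z_{α/2} + z_β = 1.960 + 1.645 = 3.605.
n = (3.605 / 0.71)² = 5.077² = 25.78.
Round up.

n = 26 pairs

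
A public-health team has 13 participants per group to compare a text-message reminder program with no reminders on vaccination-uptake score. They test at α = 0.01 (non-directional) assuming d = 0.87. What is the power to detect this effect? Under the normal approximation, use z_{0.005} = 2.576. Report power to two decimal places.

power ≈ 0.36

For two equal groups, power = Φ(d·√(n/2) − z_{α/2}).
d·√(n/2) = 0.87 × √(13/2) = 0.87 × 2.550 = 2.218.
z_β = 2.218 − 2.576 = -0.358.
Power = Φ(-0.358) = 0.360.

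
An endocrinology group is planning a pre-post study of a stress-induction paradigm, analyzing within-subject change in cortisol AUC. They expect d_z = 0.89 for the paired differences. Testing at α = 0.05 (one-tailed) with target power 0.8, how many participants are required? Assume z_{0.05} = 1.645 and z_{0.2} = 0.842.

For a paired (one-sample on differences) test: n = ((z_{α} + z_β) / d)².
z_{α} + z_β = 1.645 + 0.842 = 2.487.
n = (2.487 / 0.89)² = 2.794² = 7.81.
Round up.

n = 8 pairs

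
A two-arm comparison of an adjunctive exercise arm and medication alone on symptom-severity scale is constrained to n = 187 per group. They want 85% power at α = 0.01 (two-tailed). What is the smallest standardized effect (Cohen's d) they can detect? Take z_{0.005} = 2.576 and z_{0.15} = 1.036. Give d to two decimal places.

d_min ≈ 0.37

For two independent groups of n = 187 each: d_min = (z_{α/2} + z_β)·√(2/n).
z-sum = 2.576 + 1.036 = 3.612.
d_min = 3.612 × √(2/187) = 3.612 × 0.1034 = 0.374.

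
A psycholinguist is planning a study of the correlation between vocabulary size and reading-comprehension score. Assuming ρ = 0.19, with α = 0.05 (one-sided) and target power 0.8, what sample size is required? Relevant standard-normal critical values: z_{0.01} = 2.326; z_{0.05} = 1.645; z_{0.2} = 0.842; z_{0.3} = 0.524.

Fisher's z: C = ½·ln((1+r)/(1−r)) = ½·ln(1.4691) = 0.1923.
n = ((z_{α} + z_β)/C)² + 3.
(1.645 + 0.842) / 0.1923 = 2.487 / 0.1923 = 12.933.
n = 12.933² + 3 = 167.26 + 3 = 170.3.
Round up.

n = 171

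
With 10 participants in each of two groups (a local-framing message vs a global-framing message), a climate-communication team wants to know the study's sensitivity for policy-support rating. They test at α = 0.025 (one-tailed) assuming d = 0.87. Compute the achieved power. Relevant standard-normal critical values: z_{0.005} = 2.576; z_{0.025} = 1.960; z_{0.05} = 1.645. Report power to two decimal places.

power ≈ 0.49

For two equal groups, power = Φ(d·√(n/2) − z_{α}).
d·√(n/2) = 0.87 × √(10/2) = 0.87 × 2.236 = 1.945.
z_β = 1.945 − 1.960 = -0.015.
Power = Φ(-0.015) = 0.494.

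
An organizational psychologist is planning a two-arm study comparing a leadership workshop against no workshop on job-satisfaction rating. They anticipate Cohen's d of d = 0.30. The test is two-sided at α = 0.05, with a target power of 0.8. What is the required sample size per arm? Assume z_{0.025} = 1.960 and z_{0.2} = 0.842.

For two independent groups with equal n: n = 2·((z_{α/2} + z_β) / d)².
z_{α/2} + z_β = 1.960 + 0.842 = 2.802.
n = 2 × (2.802 / 0.30)² = 2 × 9.340² = 2 × 87.24 = 174.5.
Round up to the next whole participant.

n = 175 per group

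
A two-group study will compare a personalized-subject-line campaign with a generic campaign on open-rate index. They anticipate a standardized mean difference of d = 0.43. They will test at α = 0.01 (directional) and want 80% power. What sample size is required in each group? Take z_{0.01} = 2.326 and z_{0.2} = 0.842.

For two independent groups with equal n: n = 2·((z_{α} + z_β) / d)².
z_{α} + z_β = 2.326 + 0.842 = 3.168.
n = 2 × (3.168 / 0.43)² = 2 × 7.367² = 2 × 54.28 = 108.6.
Round up to the next whole participant.

n = 109 per group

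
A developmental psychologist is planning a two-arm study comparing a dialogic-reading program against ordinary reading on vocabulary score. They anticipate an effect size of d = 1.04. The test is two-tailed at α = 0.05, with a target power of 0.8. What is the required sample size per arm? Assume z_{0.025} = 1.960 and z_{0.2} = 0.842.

n = 15 per group

For two independent groups with equal n: n = 2·((z_{α/2} + z_β) / d)².
z_{α/2} + z_β = 1.960 + 0.842 = 2.802.
n = 2 × (2.802 / 1.04)² = 2 × 2.694² = 2 × 7.26 = 14.5.
Round up to the next whole participant.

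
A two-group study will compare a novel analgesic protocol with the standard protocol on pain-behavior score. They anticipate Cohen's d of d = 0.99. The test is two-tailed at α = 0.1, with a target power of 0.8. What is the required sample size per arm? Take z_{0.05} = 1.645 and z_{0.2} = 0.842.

n = 13 per group

For two independent groups with equal n: n = 2·((z_{α/2} + z_β) / d)².
z_{α/2} + z_β = 1.645 + 0.842 = 2.487.
n = 2 × (2.487 / 0.99)² = 2 × 2.512² = 2 × 6.31 = 12.6.
Round up to the next whole participant.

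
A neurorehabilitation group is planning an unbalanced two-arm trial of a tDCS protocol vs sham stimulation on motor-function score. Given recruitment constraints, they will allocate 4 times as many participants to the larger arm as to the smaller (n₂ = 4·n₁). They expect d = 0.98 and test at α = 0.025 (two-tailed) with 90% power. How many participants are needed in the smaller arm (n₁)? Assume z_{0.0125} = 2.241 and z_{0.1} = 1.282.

With allocation ratio k = n₂/n₁ = 4, Var(x̄₁−x̄₂) = σ²(1/n₁ + 1/(k·n₁)) = σ²·(k+1)/(k·n₁).
So n₁ = (1 + 1/k)·((z_{α/2} + z_β)/d)² = 1.250 × (3.523/0.98)².
n₁ = 1.250 × 12.92 = 16.2.
Round up: n₁ = 17, giving n₂ = 4 × 17 = 68.

n₁ = 17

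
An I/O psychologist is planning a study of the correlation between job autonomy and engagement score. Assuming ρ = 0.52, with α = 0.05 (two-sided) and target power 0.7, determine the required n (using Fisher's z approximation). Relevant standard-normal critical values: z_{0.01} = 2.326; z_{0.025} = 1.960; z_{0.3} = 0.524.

n = 22

Fisher's z: C = ½·ln((1+r)/(1−r)) = ½·ln(3.1667) = 0.5763.
n = ((z_{α/2} + z_β)/C)² + 3.
(1.960 + 0.524) / 0.5763 = 2.484 / 0.5763 = 4.310.
n = 4.310² + 3 = 18.58 + 3 = 21.6.
Round up.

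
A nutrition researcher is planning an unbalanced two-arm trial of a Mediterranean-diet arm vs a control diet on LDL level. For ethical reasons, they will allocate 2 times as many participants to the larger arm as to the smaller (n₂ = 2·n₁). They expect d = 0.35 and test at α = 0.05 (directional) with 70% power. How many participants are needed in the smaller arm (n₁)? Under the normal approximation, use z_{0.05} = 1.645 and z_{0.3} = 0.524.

n₁ = 58

With allocation ratio k = n₂/n₁ = 2, Var(x̄₁−x̄₂) = σ²(1/n₁ + 1/(k·n₁)) = σ²·(k+1)/(k·n₁).
So n₁ = (1 + 1/k)·((z_{α} + z_β)/d)² = 1.500 × (2.169/0.35)².
n₁ = 1.500 × 38.40 = 57.6.
Round up: n₁ = 58, giving n₂ = 2 × 58 = 116.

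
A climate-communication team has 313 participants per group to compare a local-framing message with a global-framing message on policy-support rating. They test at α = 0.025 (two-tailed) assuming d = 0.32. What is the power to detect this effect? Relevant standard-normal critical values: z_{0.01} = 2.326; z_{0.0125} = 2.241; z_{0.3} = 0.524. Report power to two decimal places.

power ≈ 0.96

For two equal groups, power = Φ(d·√(n/2) − z_{α/2}).
d·√(n/2) = 0.32 × √(313/2) = 0.32 × 12.510 = 4.003.
z_β = 4.003 − 2.241 = 1.762.
Power = Φ(1.762) = 0.961.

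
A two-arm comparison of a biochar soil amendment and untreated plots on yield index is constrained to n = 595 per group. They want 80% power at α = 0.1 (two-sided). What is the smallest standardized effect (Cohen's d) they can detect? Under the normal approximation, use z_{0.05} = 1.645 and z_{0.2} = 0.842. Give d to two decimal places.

d_min ≈ 0.14

For two independent groups of n = 595 each: d_min = (z_{α/2} + z_β)·√(2/n).
z-sum = 1.645 + 0.842 = 2.487.
d_min = 2.487 × √(2/595) = 2.487 × 0.0580 = 0.144.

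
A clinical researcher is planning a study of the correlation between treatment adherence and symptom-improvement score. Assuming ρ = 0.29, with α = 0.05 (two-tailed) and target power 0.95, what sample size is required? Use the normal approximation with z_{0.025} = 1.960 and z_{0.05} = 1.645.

Fisher's z: C = ½·ln((1+r)/(1−r)) = ½·ln(1.8169) = 0.2986.
n = ((z_{α/2} + z_β)/C)² + 3.
(1.960 + 1.645) / 0.2986 = 3.605 / 0.2986 = 12.073.
n = 12.073² + 3 = 145.76 + 3 = 148.8.
Round up.

n = 149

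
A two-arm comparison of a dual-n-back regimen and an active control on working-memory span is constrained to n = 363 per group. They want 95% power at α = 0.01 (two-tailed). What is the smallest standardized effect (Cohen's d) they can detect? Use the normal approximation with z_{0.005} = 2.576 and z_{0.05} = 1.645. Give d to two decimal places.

d_min ≈ 0.31

For two independent groups of n = 363 each: d_min = (z_{α/2} + z_β)·√(2/n).
z-sum = 2.576 + 1.645 = 4.221.
d_min = 4.221 × √(2/363) = 4.221 × 0.0742 = 0.313.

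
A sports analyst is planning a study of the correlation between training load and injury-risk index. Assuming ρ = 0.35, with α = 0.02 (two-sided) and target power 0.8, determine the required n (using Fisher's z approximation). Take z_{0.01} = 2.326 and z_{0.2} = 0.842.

Fisher's z: C = ½·ln((1+r)/(1−r)) = ½·ln(2.0769) = 0.3654.
n = ((z_{α/2} + z_β)/C)² + 3.
(2.326 + 0.842) / 0.3654 = 3.168 / 0.3654 = 8.670.
n = 8.670² + 3 = 75.17 + 3 = 78.2.
Round up.

n = 79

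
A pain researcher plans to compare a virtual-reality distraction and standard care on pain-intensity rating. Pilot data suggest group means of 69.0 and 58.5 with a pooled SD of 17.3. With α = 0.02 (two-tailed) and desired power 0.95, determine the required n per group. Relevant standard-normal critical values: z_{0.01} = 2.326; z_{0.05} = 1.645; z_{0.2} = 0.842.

Cohen's d = |M₁ − M₂| / SD_pooled = |69.0 − 58.5| / 17.3 = 10.5 / 17.3 = 0.607.
For two independent groups with equal n: n = 2·((z_{α/2} + z_β) / d)².
z_{α/2} + z_β = 2.326 + 1.645 = 3.971.
n = 2 × (3.971 / 0.607)² = 2 × 6.542² = 2 × 42.80 = 85.6.
Round up to the next whole participant.

n = 86 per group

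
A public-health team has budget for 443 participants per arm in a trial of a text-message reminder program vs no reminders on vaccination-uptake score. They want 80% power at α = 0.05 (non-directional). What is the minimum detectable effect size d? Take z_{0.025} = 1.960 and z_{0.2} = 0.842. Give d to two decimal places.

d_min ≈ 0.19

For two independent groups of n = 443 each: d_min = (z_{α/2} + z_β)·√(2/n).
z-sum = 1.960 + 0.842 = 2.802.
d_min = 2.802 × √(2/443) = 2.802 × 0.0672 = 0.188.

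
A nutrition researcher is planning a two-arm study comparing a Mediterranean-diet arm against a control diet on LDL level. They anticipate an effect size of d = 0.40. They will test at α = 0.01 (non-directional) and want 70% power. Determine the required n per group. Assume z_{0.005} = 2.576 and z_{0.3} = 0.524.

n = 121 per group

For two independent groups with equal n: n = 2·((z_{α/2} + z_β) / d)².
z_{α/2} + z_β = 2.576 + 0.524 = 3.100.
n = 2 × (3.100 / 0.40)² = 2 × 7.750² = 2 × 60.06 = 120.1.
Round up to the next whole participant.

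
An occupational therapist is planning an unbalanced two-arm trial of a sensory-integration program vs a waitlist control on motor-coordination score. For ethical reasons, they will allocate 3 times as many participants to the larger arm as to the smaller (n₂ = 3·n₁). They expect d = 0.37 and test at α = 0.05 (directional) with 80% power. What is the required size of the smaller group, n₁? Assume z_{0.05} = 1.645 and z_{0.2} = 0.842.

n₁ = 61

With allocation ratio k = n₂/n₁ = 3, Var(x̄₁−x̄₂) = σ²(1/n₁ + 1/(k·n₁)) = σ²·(k+1)/(k·n₁).
So n₁ = (1 + 1/k)·((z_{α} + z_β)/d)² = 1.333 × (2.487/0.37)².
n₁ = 1.333 × 45.18 = 60.2.
Round up: n₁ = 61, giving n₂ = 3 × 61 = 183.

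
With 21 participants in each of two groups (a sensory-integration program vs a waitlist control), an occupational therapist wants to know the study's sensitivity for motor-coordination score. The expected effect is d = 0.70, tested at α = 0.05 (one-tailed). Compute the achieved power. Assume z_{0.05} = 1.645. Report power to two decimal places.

For two equal groups, power = Φ(d·√(n/2) − z_{α}).
d·√(n/2) = 0.70 × √(21/2) = 0.70 × 3.240 = 2.268.
z_β = 2.268 − 1.645 = 0.623.
Power = Φ(0.623) = 0.733.

power ≈ 0.73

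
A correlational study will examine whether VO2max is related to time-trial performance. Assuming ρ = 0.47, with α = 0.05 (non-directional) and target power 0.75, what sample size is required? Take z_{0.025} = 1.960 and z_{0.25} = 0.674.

Fisher's z: C = ½·ln((1+r)/(1−r)) = ½·ln(2.7736) = 0.5101.
n = ((z_{α/2} + z_β)/C)² + 3.
(1.960 + 0.674) / 0.5101 = 2.634 / 0.5101 = 5.164.
n = 5.164² + 3 = 26.66 + 3 = 29.7.
Round up.

n = 30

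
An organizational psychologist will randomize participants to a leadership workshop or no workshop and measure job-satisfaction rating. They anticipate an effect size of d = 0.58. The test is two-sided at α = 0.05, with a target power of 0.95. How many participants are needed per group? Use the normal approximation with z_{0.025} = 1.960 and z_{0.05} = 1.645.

n = 78 per group

For two independent groups with equal n: n = 2·((z_{α/2} + z_β) / d)².
z_{α/2} + z_β = 1.960 + 1.645 = 3.605.
n = 2 × (3.605 / 0.58)² = 2 × 6.216² = 2 × 38.63 = 77.3.
Round up to the next whole participant.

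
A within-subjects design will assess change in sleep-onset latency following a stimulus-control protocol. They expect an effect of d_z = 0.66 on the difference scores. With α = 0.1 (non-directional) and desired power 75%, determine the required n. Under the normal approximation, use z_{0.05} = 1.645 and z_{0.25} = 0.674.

n = 13 pairs

For a paired (one-sample on differences) test: n = ((z_{α/2} + z_β) / d)².
z_{α/2} + z_β = 1.645 + 0.674 = 2.319.
n = (2.319 / 0.66)² = 3.514² = 12.35.
Round up.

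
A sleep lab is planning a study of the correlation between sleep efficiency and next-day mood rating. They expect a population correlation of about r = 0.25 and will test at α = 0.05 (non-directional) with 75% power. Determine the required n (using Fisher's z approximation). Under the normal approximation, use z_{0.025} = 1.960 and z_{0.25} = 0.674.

Fisher's z: C = ½·ln((1+r)/(1−r)) = ½·ln(1.6667) = 0.2554.
n = ((z_{α/2} + z_β)/C)² + 3.
(1.960 + 0.674) / 0.2554 = 2.634 / 0.2554 = 10.313.
n = 10.313² + 3 = 106.36 + 3 = 109.4.
Round up.

n = 110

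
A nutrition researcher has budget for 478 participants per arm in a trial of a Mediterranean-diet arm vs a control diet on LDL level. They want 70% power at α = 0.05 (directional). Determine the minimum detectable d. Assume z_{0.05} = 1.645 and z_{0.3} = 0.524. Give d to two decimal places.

d_min ≈ 0.14

For two independent groups of n = 478 each: d_min = (z_{α} + z_β)·√(2/n).
z-sum = 1.645 + 0.524 = 2.169.
d_min = 2.169 × √(2/478) = 2.169 × 0.0647 = 0.140.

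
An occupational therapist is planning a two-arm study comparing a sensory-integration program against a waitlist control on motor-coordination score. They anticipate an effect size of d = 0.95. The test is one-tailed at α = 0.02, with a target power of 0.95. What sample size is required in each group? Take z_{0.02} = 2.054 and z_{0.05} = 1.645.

For two independent groups with equal n: n = 2·((z_{α} + z_β) / d)².
z_{α} + z_β = 2.054 + 1.645 = 3.699.
n = 2 × (3.699 / 0.95)² = 2 × 3.894² = 2 × 15.16 = 30.3.
Round up to the next whole participant.

n = 31 per group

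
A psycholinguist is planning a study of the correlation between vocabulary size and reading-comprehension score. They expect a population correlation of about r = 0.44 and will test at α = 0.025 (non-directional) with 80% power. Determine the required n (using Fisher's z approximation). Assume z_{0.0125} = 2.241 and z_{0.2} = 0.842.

n = 46

Fisher's z: C = ½·ln((1+r)/(1−r)) = ½·ln(2.5714) = 0.4722.
n = ((z_{α/2} + z_β)/C)² + 3.
(2.241 + 0.842) / 0.4722 = 3.083 / 0.4722 = 6.529.
n = 6.529² + 3 = 42.63 + 3 = 45.6.
Round up.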